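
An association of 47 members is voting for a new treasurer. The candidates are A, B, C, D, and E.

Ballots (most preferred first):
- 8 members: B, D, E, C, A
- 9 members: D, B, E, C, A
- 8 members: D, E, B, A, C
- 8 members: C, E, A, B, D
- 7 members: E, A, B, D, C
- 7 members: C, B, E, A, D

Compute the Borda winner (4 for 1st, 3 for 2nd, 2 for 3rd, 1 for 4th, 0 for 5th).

A: 8×0 + 9×0 + 8×1 + 8×2 + 7×3 + 7×1 = 52
B: 8×4 + 9×3 + 8×2 + 8×1 + 7×2 + 7×3 = 118
C: 8×1 + 9×1 + 8×0 + 8×4 + 7×0 + 7×4 = 77
D: 8×3 + 9×4 + 8×4 + 8×0 + 7×1 + 7×0 = 99
E: 8×2 + 9×2 + 8×3 + 8×3 + 7×4 + 7×2 = 124

E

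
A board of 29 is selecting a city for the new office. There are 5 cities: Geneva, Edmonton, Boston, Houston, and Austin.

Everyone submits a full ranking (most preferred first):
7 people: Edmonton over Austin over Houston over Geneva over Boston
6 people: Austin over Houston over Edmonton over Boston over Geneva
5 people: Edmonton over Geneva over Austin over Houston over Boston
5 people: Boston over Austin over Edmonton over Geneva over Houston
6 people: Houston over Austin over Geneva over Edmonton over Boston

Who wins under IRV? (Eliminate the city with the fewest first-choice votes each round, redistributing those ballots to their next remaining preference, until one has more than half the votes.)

Round 1: Geneva 0, Edmonton 12, Boston 5, Houston 6, Austin 6. Geneva eliminated.
Round 2: Edmonton 12, Boston 5, Houston 6, Austin 6. Boston eliminated.
Round 3: Edmonton 12, Houston 6, Austin 11. Houston eliminated.
Round 4: Edmonton 12, Austin 17. Austin has a majority (≥15).

Austin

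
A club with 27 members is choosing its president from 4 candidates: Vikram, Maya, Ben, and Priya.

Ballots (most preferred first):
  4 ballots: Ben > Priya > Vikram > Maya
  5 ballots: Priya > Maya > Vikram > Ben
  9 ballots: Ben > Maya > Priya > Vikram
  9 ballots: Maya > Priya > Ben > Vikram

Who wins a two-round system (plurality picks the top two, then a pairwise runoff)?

Maya

Round 1 first-place votes: Vikram 0, Maya 9, Ben 13, Priya 5. Ben and Maya advance.
Runoff: Ben is ranked above Maya on 13 ballots, Maya above Ben on 14.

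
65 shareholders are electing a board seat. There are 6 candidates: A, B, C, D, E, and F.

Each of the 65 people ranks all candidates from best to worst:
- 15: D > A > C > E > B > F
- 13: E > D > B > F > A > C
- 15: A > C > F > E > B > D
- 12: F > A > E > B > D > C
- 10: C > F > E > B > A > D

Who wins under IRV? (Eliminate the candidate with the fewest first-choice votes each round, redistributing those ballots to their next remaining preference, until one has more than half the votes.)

F

Round 1: A 15, B 0, C 10, D 15, E 13, F 12. B eliminated.
Round 2: A 15, C 10, D 15, E 13, F 12. C eliminated.
Round 3: A 15, D 15, E 13, F 22. E eliminated.
Round 4: A 15, D 28, F 22. A eliminated.
Round 5: D 28, F 37. F has a majority (≥33).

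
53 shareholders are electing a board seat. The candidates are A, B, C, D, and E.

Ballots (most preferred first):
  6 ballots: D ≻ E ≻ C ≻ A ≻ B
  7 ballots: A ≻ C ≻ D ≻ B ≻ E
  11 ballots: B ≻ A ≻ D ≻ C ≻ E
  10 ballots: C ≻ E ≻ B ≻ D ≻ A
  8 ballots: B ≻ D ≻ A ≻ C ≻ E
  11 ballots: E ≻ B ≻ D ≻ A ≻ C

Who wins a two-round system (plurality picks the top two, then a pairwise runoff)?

Round 1 first-place votes: A 7, B 19, C 10, D 6, E 11. B and E advance.
Runoff: B is ranked above E on 26 ballots, E above B on 27.

E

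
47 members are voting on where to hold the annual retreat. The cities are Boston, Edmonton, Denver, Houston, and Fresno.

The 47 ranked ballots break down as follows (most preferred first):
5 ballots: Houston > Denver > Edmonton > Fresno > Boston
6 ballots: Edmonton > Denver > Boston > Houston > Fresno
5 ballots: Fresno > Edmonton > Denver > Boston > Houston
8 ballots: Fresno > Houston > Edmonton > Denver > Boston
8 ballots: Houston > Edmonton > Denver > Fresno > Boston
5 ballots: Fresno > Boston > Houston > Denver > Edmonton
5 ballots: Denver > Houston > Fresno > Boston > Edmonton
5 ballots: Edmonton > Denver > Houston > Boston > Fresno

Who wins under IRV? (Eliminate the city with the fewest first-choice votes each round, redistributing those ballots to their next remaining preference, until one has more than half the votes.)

Houston

Round 1: Boston 0, Edmonton 11, Denver 5, Houston 13, Fresno 18. Boston eliminated.
Round 2: Edmonton 11, Denver 5, Houston 13, Fresno 18. Denver eliminated.
Round 3: Edmonton 11, Houston 18, Fresno 18. Edmonton eliminated.
Round 4: Houston 29, Fresno 18. Houston has a majority (≥24).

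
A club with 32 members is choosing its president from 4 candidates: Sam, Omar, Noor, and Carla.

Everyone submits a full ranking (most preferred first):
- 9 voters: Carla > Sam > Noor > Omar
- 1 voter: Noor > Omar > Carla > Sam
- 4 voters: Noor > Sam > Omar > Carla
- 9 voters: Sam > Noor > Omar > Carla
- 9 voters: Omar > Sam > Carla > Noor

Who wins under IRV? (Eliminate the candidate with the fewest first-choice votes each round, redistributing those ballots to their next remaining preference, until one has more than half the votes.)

Round 1: Sam 9, Omar 9, Noor 5, Carla 9. Noor eliminated.
Round 2: Sam 13, Omar 10, Carla 9. Carla eliminated.
Round 3: Sam 22, Omar 10. Sam has a majority (≥17).

Sam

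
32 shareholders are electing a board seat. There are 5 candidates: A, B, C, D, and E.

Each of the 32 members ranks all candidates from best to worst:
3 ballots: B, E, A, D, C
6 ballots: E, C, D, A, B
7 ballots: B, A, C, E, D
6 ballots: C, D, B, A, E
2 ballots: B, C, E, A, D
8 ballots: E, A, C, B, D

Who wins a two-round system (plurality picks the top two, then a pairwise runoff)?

Round 1 first-place votes: A 0, B 12, C 6, D 0, E 14. E and B advance.
Runoff: E is ranked above B on 14 ballots, B above E on 18.

B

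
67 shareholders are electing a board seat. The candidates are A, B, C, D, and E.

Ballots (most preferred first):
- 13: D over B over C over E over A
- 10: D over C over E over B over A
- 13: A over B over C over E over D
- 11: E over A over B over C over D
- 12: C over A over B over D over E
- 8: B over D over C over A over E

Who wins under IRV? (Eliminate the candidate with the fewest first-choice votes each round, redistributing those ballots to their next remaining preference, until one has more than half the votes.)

Round 1: A 13, B 8, C 12, D 23, E 11. B eliminated.
Round 2: A 13, C 12, D 31, E 11. E eliminated.
Round 3: A 24, C 12, D 31. C eliminated.
Round 4: A 36, D 31. A has a majority (≥34).

A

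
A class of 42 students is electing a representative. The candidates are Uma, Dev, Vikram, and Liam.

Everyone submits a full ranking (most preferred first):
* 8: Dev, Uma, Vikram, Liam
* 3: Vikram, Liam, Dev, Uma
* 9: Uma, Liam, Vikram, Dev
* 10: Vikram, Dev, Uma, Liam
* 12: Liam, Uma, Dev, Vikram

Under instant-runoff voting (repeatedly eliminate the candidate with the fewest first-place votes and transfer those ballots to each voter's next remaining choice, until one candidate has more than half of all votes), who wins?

Round 1: Uma 9, Dev 8, Vikram 13, Liam 12. Dev eliminated.
Round 2: Uma 17, Vikram 13, Liam 12. Liam eliminated.
Round 3: Uma 29, Vikram 13. Uma has a majority (≥22).

Uma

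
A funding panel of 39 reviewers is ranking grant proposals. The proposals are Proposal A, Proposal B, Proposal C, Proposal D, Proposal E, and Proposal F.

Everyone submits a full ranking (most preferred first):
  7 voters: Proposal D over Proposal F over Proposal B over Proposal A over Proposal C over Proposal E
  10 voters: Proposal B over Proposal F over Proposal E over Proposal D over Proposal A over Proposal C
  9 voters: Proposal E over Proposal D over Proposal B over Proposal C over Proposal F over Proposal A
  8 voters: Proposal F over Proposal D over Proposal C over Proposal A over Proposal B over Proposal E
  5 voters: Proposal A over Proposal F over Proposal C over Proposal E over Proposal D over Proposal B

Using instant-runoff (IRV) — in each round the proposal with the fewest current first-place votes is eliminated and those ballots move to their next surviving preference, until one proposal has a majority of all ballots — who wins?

Proposal F

Round 1: Proposal A 5, Proposal B 10, Proposal C 0, Proposal D 7, Proposal E 9, Proposal F 8. Proposal C eliminated.
Round 2: Proposal A 5, Proposal B 10, Proposal D 7, Proposal E 9, Proposal F 8. Proposal A eliminated.
Round 3: Proposal B 10, Proposal D 7, Proposal E 9, Proposal F 13. Proposal D eliminated.
Round 4: Proposal B 10, Proposal E 9, Proposal F 20. Proposal F has a majority (≥20).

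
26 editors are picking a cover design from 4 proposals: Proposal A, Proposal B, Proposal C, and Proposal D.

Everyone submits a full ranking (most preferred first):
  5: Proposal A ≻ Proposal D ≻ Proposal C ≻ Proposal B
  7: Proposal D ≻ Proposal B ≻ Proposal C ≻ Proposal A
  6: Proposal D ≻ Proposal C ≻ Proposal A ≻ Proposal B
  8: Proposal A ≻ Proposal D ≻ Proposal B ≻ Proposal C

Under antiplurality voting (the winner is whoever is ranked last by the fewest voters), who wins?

Proposal D

Last-place votes: Proposal A 7, Proposal B 11, Proposal C 8, Proposal D 0.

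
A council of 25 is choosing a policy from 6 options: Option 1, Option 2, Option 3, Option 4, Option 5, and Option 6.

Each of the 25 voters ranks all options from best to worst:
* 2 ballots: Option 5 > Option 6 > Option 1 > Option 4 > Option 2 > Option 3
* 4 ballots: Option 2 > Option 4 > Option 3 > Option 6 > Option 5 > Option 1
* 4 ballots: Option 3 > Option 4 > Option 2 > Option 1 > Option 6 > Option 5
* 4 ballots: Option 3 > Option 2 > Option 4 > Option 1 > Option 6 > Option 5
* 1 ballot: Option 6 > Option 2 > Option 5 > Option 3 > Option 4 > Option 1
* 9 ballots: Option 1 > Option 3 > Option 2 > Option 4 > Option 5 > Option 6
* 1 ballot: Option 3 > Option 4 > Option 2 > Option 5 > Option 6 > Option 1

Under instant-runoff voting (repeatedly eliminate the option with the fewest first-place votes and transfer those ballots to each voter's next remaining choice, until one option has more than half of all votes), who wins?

Round 1: Option 1 9, Option 2 4, Option 3 9, Option 4 0, Option 5 2, Option 6 1. Option 4 eliminated.
Round 2: Option 1 9, Option 2 4, Option 3 9, Option 5 2, Option 6 1. Option 6 eliminated.
Round 3: Option 1 9, Option 2 5, Option 3 9, Option 5 2. Option 5 eliminated.
Round 4: Option 1 11, Option 2 5, Option 3 9. Option 2 eliminated.
Round 5: Option 1 11, Option 3 14. Option 3 has a majority (≥13).

Option 3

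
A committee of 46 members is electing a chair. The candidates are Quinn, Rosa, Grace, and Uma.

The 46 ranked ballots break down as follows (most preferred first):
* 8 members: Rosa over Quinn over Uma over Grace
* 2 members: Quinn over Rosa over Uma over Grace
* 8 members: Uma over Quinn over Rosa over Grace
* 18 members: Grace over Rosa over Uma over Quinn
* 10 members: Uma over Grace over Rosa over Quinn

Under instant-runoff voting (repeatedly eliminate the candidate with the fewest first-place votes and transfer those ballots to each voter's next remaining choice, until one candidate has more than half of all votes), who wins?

Uma

Round 1: Quinn 2, Rosa 8, Grace 18, Uma 18. Quinn eliminated.
Round 2: Rosa 10, Grace 18, Uma 18. Rosa eliminated.
Round 3: Grace 18, Uma 28. Uma has a majority (≥24).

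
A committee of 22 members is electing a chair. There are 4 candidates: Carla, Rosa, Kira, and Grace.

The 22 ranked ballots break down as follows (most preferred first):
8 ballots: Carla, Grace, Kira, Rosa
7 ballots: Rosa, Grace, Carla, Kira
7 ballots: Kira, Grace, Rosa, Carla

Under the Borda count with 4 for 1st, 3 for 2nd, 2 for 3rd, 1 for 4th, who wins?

Carla: 8×4 + 7×2 + 7×1 = 53
Rosa: 8×1 + 7×4 + 7×2 = 50
Kira: 8×2 + 7×1 + 7×4 = 51
Grace: 8×3 + 7×3 + 7×3 = 66

Grace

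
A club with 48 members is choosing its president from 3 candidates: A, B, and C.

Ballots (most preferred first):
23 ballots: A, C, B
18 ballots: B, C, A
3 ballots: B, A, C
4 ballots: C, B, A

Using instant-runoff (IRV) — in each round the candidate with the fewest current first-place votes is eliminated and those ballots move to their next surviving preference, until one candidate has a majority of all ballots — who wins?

B

Round 1: A 23, B 21, C 4. C eliminated.
Round 2: A 23, B 25. B has a majority (≥25).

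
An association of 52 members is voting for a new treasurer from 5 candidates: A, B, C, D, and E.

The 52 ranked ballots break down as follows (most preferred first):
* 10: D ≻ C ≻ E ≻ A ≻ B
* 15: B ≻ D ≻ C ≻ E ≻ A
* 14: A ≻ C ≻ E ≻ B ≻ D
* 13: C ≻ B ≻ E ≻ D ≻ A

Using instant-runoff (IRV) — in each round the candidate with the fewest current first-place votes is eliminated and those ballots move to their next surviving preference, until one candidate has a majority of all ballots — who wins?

C

Round 1: A 14, B 15, C 13, D 10, E 0. E eliminated.
Round 2: A 14, B 15, C 13, D 10. D eliminated.
Round 3: A 14, B 15, C 23. A eliminated.
Round 4: B 15, C 37. C has a majority (≥27).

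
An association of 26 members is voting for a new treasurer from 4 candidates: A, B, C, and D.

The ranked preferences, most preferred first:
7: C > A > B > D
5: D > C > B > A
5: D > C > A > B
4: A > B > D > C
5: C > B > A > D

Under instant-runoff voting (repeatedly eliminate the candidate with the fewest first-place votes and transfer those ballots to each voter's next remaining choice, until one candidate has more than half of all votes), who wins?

D

Round 1: A 4, B 0, C 12, D 10. B eliminated.
Round 2: A 4, C 12, D 10. A eliminated.
Round 3: C 12, D 14. D has a majority (≥14).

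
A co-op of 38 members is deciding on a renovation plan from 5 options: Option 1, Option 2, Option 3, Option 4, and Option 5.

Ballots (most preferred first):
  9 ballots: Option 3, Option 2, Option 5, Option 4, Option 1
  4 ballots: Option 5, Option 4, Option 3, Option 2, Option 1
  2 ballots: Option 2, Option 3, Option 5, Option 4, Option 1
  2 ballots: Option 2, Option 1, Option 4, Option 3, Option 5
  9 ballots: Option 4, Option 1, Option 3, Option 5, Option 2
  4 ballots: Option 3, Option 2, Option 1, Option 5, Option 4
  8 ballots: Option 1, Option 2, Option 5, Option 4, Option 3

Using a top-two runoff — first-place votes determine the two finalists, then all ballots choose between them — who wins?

Round 1 first-place votes: Option 1 8, Option 2 4, Option 3 13, Option 4 9, Option 5 4. Option 3 and Option 4 advance.
Runoff: Option 3 is ranked above Option 4 on 15 ballots, Option 4 above Option 3 on 23.

Option 4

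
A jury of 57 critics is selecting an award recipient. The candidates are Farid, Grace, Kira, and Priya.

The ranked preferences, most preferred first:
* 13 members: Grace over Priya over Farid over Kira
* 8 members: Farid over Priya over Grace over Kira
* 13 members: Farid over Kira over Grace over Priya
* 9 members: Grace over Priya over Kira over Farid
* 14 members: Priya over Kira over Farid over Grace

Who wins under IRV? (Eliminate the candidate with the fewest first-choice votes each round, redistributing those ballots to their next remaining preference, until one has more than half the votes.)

Round 1: Farid 21, Grace 22, Kira 0, Priya 14. Kira eliminated.
Round 2: Farid 21, Grace 22, Priya 14. Priya eliminated.
Round 3: Farid 35, Grace 22. Farid has a majority (≥29).

Farid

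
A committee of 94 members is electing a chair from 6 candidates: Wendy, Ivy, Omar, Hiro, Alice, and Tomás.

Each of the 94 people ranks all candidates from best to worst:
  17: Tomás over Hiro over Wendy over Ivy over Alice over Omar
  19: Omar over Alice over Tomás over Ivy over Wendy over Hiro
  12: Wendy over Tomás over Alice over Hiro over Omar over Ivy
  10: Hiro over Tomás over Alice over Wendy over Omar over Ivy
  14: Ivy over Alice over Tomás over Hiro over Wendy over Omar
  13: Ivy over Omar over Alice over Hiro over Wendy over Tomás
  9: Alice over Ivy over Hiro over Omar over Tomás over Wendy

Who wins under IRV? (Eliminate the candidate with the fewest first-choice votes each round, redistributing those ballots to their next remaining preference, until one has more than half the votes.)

Round 1: Wendy 12, Ivy 27, Omar 19, Hiro 10, Alice 9, Tomás 17. Alice eliminated.
Round 2: Wendy 12, Ivy 36, Omar 19, Hiro 10, Tomás 17. Hiro eliminated.
Round 3: Wendy 12, Ivy 36, Omar 19, Tomás 27. Wendy eliminated.
Round 4: Ivy 36, Omar 19, Tomás 39. Omar eliminated.
Round 5: Ivy 36, Tomás 58. Tomás has a majority (≥48).

Tomás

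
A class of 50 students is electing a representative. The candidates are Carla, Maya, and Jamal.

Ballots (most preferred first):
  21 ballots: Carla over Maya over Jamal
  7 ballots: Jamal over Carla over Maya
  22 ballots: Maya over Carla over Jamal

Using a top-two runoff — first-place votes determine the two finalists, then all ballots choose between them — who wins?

Round 1 first-place votes: Carla 21, Maya 22, Jamal 7. Maya and Carla advance.
Runoff: Maya is ranked above Carla on 22 ballots, Carla above Maya on 28.

Carla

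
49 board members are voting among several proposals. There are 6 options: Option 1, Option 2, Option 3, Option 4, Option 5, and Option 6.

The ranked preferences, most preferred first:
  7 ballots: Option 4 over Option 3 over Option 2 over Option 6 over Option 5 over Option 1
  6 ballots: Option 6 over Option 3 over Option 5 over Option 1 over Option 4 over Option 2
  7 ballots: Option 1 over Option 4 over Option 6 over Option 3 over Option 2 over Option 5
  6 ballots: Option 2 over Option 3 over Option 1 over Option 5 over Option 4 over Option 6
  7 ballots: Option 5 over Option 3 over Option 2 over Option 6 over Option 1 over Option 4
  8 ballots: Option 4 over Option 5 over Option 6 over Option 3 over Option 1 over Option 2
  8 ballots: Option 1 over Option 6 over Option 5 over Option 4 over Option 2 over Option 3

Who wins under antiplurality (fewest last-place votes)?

Last-place votes: Option 1 7, Option 2 14, Option 3 8, Option 4 7, Option 5 7, Option 6 6.

Option 6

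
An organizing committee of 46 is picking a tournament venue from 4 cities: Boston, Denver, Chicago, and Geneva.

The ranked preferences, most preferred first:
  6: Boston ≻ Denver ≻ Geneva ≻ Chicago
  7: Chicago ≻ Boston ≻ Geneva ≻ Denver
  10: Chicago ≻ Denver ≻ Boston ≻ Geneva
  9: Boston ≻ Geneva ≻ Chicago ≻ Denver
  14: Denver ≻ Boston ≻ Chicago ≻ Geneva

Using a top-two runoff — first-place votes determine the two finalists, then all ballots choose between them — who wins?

Round 1 first-place votes: Boston 15, Denver 14, Chicago 17, Geneva 0. Chicago and Boston advance.
Runoff: Chicago is ranked above Boston on 17 ballots, Boston above Chicago on 29.

Boston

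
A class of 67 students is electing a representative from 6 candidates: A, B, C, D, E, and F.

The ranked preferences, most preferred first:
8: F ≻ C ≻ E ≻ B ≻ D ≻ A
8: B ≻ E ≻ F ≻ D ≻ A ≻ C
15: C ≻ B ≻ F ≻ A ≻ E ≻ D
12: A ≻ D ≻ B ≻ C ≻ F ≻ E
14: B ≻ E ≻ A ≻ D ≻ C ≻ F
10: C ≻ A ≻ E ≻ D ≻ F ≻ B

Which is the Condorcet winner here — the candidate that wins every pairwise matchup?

B

B vs A: 45–22
B vs C: 34–33
B vs D: 45–22
B vs E: 49–18
B vs F: 49–18
B beats every other candidate.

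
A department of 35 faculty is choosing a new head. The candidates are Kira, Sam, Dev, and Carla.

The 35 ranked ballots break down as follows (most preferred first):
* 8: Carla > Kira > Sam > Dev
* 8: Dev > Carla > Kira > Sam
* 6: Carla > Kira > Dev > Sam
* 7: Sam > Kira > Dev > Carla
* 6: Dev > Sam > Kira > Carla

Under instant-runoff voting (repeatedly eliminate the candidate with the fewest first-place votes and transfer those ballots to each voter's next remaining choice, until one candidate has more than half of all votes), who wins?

Round 1: Kira 0, Sam 7, Dev 14, Carla 14. Kira eliminated.
Round 2: Sam 7, Dev 14, Carla 14. Sam eliminated.
Round 3: Dev 21, Carla 14. Dev has a majority (≥18).

Dev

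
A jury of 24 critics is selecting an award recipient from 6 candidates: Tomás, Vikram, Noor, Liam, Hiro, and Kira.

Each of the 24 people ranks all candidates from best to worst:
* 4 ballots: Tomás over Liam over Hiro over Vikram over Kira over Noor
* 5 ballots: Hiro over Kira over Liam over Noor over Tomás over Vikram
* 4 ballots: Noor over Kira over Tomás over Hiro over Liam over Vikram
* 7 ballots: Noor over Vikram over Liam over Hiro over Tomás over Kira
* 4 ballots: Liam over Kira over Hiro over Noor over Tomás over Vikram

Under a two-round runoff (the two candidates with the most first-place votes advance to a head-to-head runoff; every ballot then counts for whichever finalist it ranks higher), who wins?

Round 1 first-place votes: Tomás 4, Vikram 0, Noor 11, Liam 4, Hiro 5, Kira 0. Noor and Hiro advance.
Runoff: Noor is ranked above Hiro on 11 ballots, Hiro above Noor on 13.

Hiro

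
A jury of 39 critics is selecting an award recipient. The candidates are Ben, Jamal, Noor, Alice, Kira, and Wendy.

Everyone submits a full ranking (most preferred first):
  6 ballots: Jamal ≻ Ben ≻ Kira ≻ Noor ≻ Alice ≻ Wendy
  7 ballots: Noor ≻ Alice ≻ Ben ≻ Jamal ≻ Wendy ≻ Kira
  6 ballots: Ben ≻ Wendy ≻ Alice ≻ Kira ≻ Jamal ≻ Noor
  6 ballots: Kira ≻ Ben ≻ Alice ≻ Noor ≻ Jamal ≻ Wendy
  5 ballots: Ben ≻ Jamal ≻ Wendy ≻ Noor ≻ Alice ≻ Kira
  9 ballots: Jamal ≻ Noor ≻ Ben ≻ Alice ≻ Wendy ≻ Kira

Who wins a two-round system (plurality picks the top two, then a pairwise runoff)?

Ben

Round 1 first-place votes: Ben 11, Jamal 15, Noor 7, Alice 0, Kira 6, Wendy 0. Jamal and Ben advance.
Runoff: Jamal is ranked above Ben on 15 ballots, Ben above Jamal on 24.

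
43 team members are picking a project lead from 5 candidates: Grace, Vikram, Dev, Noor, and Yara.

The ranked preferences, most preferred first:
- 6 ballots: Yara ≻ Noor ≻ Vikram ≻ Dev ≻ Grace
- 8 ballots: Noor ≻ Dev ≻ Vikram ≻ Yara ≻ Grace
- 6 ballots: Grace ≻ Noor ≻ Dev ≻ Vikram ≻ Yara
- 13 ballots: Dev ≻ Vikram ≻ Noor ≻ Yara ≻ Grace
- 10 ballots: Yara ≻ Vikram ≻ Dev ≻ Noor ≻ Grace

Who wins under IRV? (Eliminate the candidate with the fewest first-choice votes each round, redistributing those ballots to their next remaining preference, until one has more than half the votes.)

Noor

Round 1: Grace 6, Vikram 0, Dev 13, Noor 8, Yara 16. Vikram eliminated.
Round 2: Grace 6, Dev 13, Noor 8, Yara 16. Grace eliminated.
Round 3: Dev 13, Noor 14, Yara 16. Dev eliminated.
Round 4: Noor 27, Yara 16. Noor has a majority (≥22).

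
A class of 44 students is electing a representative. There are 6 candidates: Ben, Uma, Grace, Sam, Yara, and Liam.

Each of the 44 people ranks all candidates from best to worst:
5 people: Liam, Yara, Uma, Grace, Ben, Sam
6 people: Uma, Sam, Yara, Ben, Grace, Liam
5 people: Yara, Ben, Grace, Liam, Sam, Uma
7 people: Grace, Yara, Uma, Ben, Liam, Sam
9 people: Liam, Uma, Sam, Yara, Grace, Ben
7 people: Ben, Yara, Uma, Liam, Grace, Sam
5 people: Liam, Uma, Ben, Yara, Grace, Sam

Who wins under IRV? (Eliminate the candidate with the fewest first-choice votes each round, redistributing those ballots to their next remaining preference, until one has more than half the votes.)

Ben

Round 1: Ben 7, Uma 6, Grace 7, Sam 0, Yara 5, Liam 19. Sam eliminated.
Round 2: Ben 7, Uma 6, Grace 7, Yara 5, Liam 19. Yara eliminated.
Round 3: Ben 12, Uma 6, Grace 7, Liam 19. Uma eliminated.
Round 4: Ben 18, Grace 7, Liam 19. Grace eliminated.
Round 5: Ben 25, Liam 19. Ben has a majority (≥23).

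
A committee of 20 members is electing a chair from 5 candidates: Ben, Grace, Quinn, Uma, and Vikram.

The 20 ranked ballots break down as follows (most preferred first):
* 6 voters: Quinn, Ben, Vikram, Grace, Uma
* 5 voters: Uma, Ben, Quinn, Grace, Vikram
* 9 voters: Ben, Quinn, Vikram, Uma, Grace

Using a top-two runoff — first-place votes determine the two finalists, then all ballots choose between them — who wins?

Round 1 first-place votes: Ben 9, Grace 0, Quinn 6, Uma 5, Vikram 0. Ben and Quinn advance.
Runoff: Ben is ranked above Quinn on 14 ballots, Quinn above Ben on 6.

Ben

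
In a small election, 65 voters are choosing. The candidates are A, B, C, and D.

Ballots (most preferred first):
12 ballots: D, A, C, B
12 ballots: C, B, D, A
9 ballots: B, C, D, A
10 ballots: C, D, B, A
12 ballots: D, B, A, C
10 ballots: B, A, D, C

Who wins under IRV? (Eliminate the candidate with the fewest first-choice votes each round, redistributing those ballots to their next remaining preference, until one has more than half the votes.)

D

Round 1: A 0, B 19, C 22, D 24. A eliminated.
Round 2: B 19, C 22, D 24. B eliminated.
Round 3: C 31, D 34. D has a majority (≥33).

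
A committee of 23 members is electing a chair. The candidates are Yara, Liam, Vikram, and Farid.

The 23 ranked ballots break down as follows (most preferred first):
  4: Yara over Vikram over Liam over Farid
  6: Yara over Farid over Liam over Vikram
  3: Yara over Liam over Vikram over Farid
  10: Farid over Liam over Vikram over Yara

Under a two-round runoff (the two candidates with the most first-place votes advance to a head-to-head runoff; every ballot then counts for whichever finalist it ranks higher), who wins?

Yara

Round 1 first-place votes: Yara 13, Liam 0, Vikram 0, Farid 10. Yara and Farid advance.
Runoff: Yara is ranked above Farid on 13 ballots, Farid above Yara on 10.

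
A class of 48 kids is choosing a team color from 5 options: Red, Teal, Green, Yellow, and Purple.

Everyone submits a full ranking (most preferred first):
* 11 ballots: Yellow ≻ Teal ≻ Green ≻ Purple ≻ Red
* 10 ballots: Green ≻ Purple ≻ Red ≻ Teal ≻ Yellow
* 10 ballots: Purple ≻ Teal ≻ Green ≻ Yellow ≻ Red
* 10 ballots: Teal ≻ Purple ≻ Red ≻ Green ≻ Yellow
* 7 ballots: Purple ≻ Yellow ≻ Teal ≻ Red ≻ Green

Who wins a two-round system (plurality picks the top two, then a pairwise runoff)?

Purple

Round 1 first-place votes: Red 0, Teal 10, Green 10, Yellow 11, Purple 17. Purple and Yellow advance.
Runoff: Purple is ranked above Yellow on 37 ballots, Yellow above Purple on 11.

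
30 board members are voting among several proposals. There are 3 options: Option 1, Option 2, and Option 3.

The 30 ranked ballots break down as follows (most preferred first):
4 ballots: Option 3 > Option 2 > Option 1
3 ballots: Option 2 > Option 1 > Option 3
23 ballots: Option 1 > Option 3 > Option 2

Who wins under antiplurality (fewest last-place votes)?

Option 3

Last-place votes: Option 1 4, Option 2 23, Option 3 3.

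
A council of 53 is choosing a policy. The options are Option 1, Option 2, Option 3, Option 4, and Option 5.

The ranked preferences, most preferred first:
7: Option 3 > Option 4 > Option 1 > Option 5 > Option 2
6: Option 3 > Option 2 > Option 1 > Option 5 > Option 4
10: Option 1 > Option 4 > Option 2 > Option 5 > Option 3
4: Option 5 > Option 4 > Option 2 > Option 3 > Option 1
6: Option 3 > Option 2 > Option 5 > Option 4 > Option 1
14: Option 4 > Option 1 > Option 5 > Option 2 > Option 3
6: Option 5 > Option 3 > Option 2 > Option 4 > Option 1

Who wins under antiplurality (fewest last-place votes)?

Option 5

Last-place votes: Option 1 16, Option 2 7, Option 3 24, Option 4 6, Option 5 0.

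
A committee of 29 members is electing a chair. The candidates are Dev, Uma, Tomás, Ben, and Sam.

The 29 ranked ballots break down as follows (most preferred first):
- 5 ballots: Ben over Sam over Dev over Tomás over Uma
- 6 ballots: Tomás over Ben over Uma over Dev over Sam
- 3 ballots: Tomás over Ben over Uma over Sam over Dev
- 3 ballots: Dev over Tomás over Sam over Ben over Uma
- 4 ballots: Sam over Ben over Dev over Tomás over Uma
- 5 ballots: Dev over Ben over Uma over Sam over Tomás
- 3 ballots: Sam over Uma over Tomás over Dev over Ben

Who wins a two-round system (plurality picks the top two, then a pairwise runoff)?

Dev

Round 1 first-place votes: Dev 8, Uma 0, Tomás 9, Ben 5, Sam 7. Tomás and Dev advance.
Runoff: Tomás is ranked above Dev on 12 ballots, Dev above Tomás on 17.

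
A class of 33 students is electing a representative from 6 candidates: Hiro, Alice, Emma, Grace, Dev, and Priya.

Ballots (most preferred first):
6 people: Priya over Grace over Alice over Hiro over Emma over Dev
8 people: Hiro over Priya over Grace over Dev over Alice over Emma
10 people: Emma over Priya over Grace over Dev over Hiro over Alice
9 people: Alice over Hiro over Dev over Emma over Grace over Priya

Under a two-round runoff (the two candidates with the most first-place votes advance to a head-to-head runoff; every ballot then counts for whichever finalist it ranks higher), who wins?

Round 1 first-place votes: Hiro 8, Alice 9, Emma 10, Grace 0, Dev 0, Priya 6. Emma and Alice advance.
Runoff: Emma is ranked above Alice on 10 ballots, Alice above Emma on 23.

Alice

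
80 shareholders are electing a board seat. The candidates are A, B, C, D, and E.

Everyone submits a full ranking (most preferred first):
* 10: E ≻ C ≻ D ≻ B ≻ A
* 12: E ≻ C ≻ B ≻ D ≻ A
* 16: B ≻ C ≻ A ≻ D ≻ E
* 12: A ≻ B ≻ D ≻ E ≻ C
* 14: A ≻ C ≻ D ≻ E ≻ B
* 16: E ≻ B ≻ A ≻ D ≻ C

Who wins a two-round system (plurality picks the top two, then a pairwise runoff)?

Round 1 first-place votes: A 26, B 16, C 0, D 0, E 38. E and A advance.
Runoff: E is ranked above A on 38 ballots, A above E on 42.

A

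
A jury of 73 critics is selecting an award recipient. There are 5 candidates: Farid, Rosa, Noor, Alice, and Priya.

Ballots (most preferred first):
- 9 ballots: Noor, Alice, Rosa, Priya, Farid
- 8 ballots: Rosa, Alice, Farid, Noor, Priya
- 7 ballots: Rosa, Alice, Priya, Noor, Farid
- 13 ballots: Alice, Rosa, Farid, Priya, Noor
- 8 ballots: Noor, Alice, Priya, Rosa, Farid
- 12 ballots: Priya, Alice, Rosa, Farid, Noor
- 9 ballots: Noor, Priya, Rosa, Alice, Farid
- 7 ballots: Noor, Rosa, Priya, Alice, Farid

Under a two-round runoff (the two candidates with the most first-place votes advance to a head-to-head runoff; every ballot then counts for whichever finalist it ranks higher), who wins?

Rosa

Round 1 first-place votes: Farid 0, Rosa 15, Noor 33, Alice 13, Priya 12. Noor and Rosa advance.
Runoff: Noor is ranked above Rosa on 33 ballots, Rosa above Noor on 40.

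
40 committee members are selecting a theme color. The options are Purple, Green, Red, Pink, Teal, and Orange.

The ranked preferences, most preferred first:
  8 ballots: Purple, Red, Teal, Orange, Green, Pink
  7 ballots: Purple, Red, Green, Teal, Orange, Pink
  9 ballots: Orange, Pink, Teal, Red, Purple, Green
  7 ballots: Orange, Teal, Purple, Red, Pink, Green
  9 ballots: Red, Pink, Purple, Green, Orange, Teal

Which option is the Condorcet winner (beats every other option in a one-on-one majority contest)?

Purple

Purple vs Green: 40–0
Purple vs Red: 22–18
Purple vs Pink: 22–18
Purple vs Teal: 24–16
Purple vs Orange: 24–16
Purple beats every other option.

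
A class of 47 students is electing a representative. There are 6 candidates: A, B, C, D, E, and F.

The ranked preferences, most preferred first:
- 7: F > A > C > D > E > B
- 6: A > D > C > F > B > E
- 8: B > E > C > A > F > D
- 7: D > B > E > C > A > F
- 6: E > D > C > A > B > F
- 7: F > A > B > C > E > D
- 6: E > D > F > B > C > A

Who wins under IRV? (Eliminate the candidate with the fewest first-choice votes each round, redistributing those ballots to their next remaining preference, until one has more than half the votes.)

E

Round 1: A 6, B 8, C 0, D 7, E 12, F 14. C eliminated.
Round 2: A 6, B 8, D 7, E 12, F 14. A eliminated.
Round 3: B 8, D 13, E 12, F 14. B eliminated.
Round 4: D 13, E 20, F 14. D eliminated.
Round 5: E 27, F 20. E has a majority (≥24).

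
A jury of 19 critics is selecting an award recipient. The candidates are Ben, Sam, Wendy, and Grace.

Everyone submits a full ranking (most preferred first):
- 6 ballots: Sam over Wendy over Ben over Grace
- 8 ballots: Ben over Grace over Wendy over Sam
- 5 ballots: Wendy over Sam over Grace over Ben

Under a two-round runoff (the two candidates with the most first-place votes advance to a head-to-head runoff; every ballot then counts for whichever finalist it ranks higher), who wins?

Round 1 first-place votes: Ben 8, Sam 6, Wendy 5, Grace 0. Ben and Sam advance.
Runoff: Ben is ranked above Sam on 8 ballots, Sam above Ben on 11.

Sam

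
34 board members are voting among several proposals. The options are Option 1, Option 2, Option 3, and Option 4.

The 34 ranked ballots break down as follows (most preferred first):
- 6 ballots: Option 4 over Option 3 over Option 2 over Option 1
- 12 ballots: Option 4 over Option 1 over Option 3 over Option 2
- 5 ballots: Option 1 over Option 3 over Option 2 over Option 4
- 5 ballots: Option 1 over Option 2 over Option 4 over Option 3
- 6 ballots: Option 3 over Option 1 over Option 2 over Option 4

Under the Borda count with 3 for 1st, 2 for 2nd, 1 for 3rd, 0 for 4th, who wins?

Option 1: 6×0 + 12×2 + 5×3 + 5×3 + 6×2 = 66
Option 2: 6×1 + 12×0 + 5×1 + 5×2 + 6×1 = 27
Option 3: 6×2 + 12×1 + 5×2 + 5×0 + 6×3 = 52
Option 4: 6×3 + 12×3 + 5×0 + 5×1 + 6×0 = 59

Option 1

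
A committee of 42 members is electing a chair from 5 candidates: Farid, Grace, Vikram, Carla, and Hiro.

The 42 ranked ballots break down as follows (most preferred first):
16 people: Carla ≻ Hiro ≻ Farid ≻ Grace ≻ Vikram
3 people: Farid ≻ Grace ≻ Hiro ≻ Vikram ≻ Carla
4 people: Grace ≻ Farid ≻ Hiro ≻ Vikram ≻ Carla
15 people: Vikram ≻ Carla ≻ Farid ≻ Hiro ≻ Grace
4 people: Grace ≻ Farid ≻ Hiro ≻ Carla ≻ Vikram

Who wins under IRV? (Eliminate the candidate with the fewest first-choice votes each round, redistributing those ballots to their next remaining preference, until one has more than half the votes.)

Round 1: Farid 3, Grace 8, Vikram 15, Carla 16, Hiro 0. Hiro eliminated.
Round 2: Farid 3, Grace 8, Vikram 15, Carla 16. Farid eliminated.
Round 3: Grace 11, Vikram 15, Carla 16. Grace eliminated.
Round 4: Vikram 22, Carla 20. Vikram has a majority (≥22).

Vikram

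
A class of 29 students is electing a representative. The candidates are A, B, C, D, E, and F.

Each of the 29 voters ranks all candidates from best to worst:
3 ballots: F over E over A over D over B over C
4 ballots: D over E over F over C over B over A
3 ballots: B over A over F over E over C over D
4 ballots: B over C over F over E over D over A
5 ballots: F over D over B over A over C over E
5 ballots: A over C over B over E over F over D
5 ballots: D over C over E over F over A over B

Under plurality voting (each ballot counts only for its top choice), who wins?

D

First-place votes: A 5, B 7, C 0, D 9, E 0, F 8.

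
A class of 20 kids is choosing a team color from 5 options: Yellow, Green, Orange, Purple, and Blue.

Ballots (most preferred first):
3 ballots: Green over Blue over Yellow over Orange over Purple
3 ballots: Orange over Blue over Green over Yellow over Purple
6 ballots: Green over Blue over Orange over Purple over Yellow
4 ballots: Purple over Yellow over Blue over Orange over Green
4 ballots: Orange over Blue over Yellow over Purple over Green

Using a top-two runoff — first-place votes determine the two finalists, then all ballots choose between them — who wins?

Round 1 first-place votes: Yellow 0, Green 9, Orange 7, Purple 4, Blue 0. Green and Orange advance.
Runoff: Green is ranked above Orange on 9 ballots, Orange above Green on 11.

Orange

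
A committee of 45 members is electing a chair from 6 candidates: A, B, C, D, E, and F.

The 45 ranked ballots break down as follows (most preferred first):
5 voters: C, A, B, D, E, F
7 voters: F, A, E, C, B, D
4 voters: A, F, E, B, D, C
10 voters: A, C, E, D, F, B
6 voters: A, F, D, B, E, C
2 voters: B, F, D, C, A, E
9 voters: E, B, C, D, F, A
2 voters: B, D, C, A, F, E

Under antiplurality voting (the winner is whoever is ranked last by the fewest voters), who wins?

Last-place votes: A 9, B 10, C 10, D 7, E 4, F 5.

E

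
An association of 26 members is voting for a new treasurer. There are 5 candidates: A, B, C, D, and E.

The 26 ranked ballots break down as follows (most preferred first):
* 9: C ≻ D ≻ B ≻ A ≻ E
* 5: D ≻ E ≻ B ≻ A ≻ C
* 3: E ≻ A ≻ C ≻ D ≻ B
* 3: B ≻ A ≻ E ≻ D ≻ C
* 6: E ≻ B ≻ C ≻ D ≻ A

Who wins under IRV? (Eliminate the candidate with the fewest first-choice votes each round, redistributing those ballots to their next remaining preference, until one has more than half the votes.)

Round 1: A 0, B 3, C 9, D 5, E 9. A eliminated.
Round 2: B 3, C 9, D 5, E 9. B eliminated.
Round 3: C 9, D 5, E 12. D eliminated.
Round 4: C 9, E 17. E has a majority (≥14).

E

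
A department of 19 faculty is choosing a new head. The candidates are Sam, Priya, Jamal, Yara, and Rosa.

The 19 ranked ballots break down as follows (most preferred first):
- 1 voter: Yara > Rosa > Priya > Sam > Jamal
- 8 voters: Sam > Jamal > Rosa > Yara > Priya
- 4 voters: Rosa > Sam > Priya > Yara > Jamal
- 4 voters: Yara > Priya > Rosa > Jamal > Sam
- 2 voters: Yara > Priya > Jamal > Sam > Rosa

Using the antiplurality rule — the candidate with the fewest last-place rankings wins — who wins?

Yara

Last-place votes: Sam 4, Priya 8, Jamal 5, Yara 0, Rosa 2.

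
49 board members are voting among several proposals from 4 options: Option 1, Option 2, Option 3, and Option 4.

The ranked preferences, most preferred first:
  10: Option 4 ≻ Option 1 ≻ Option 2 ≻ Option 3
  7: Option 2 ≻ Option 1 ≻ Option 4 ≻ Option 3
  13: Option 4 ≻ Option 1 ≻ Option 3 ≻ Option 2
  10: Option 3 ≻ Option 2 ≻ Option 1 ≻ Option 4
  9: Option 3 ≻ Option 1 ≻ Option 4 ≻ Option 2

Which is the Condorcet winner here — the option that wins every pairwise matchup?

Option 1 vs Option 2: 32–17
Option 1 vs Option 3: 30–19
Option 1 vs Option 4: 26–23
Option 1 beats every other option.

Option 1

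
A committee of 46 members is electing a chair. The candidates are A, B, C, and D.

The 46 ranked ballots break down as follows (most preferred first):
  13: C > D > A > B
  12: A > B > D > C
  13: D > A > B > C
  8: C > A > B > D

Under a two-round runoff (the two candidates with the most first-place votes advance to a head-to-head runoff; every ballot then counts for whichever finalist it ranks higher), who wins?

Round 1 first-place votes: A 12, B 0, C 21, D 13. C and D advance.
Runoff: C is ranked above D on 21 ballots, D above C on 25.

D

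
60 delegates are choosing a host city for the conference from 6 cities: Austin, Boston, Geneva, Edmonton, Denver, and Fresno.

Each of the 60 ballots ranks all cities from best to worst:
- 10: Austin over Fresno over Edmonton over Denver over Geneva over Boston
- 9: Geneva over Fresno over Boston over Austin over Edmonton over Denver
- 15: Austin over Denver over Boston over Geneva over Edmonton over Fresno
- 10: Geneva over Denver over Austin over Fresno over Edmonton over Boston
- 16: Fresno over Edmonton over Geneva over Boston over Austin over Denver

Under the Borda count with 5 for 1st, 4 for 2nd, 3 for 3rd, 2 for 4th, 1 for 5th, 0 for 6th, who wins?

Austin

Austin: 10×5 + 9×2 + 15×5 + 10×3 + 16×1 = 189
Boston: 10×0 + 9×3 + 15×3 + 10×0 + 16×2 = 104
Geneva: 10×1 + 9×5 + 15×2 + 10×5 + 16×3 = 183
Edmonton: 10×3 + 9×1 + 15×1 + 10×1 + 16×4 = 128
Denver: 10×2 + 9×0 + 15×4 + 10×4 + 16×0 = 120
Fresno: 10×4 + 9×4 + 15×0 + 10×2 + 16×5 = 176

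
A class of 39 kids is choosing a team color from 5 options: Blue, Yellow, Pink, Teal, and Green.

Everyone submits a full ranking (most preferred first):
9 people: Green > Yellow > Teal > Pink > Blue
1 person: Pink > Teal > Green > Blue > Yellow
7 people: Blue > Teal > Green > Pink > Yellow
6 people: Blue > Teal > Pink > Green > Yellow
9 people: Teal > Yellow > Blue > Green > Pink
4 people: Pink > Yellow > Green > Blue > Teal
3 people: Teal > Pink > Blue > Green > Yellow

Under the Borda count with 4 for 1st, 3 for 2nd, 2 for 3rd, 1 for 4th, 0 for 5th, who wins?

Teal

Blue: 9×0 + 1×1 + 7×4 + 6×4 + 9×2 + 4×1 + 3×2 = 81
Yellow: 9×3 + 1×0 + 7×0 + 6×0 + 9×3 + 4×3 + 3×0 = 66
Pink: 9×1 + 1×4 + 7×1 + 6×2 + 9×0 + 4×4 + 3×3 = 57
Teal: 9×2 + 1×3 + 7×3 + 6×3 + 9×4 + 4×0 + 3×4 = 108
Green: 9×4 + 1×2 + 7×2 + 6×1 + 9×1 + 4×2 + 3×1 = 78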